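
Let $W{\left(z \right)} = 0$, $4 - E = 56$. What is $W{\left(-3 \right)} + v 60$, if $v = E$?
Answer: $-3120$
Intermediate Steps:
$E = -52$ ($E = 4 - 56 = -52$)
$v = -52$
$W{\left(-3 \right)} + v 60 = 0 - 3120 = -3120$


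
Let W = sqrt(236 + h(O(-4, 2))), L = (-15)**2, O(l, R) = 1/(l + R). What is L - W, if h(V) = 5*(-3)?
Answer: 225 - sqrt(221) ≈ 210.13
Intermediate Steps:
O(l, R) = 1/(R + l)
h(V) = -15
L = 225
W = sqrt(221) (W = sqrt(236 - 15) = sqrt(221) ≈ 14.866)
L - W = 225 - sqrt(221)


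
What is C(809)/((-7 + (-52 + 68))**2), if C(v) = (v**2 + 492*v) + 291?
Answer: 1052800/81 ≈ 12998.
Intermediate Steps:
C(v) = 291 + v**2 + 492*v
C(809)/((-7 + (-52 + 68))**2) = (291 + 809**2 + 492*809)/((-7 + (-52 + 68))**2) = (291 + 654481 + 398028)/((-7 + 16)**2) = 1052800/(9**2) = 1052800/81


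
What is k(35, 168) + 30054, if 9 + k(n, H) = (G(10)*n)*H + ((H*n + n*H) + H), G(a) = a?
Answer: 100773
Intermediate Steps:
k(n, H) = -9 + H + 12*H*n (k(n, H) = -9 + ((10*n)*H + ((H*n + n*H) + H)) = -9 + (10*H*n + ((H*n + H*n) + H)) = -9 + (10*H*n + (2*H*n + H)) = -9 + (10*H*n + (H + 2*H*n)) = -9 + (H + 12*H*n) = -9 + H + 12*H*n)
k(35, 168) + 30054 = (-9 + 168 + 12*168*35) + 30054 = (-9 + 168 + 70560) + 30054 = 70719 + 30054 = 100773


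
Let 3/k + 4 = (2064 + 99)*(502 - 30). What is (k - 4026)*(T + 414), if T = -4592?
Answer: 8586358686381/510466 ≈ 1.6821e+7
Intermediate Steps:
k = 3/1020932 (k = 3/(-4 + (2064 + 99)*(502 - 30)) = 3/(-4 + 2163*472) = 3/(-4 + 1020936) = 3/1020932 ≈ 2.9385e-6)
(k - 4026)*(T + 414) = (3/1020932 - 4026)*(-4592 + 414) = -4110272229/1020932*(-4178) = 8586358686381/510466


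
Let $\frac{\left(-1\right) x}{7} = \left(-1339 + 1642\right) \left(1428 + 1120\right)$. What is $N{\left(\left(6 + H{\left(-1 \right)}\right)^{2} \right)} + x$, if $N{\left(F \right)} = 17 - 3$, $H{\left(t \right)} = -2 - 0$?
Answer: $-5404294$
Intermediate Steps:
$H{\left(t \right)} = -2$ ($H{\left(t \right)} = -2 + 0 = -2$)
$x = -5404308$ ($x = - 7 \left(-1339 + 1642\right) \left(1428 + 1120\right) = - 7 \cdot 303 \cdot 2548 = \left(-7\right) 772044 = -5404308$)
$N{\left(F \right)} = 14$ ($N{\left(F \right)} = 17 - 3 = 14$)
$N{\left(\left(6 + H{\left(-1 \right)}\right)^{2} \right)} + x = 14 - 5404308 = -5404294$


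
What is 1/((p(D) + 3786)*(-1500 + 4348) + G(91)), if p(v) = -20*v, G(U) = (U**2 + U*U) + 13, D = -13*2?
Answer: 1/12280063 ≈ 8.1433e-8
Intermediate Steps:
D = -26
G(U) = 13 + 2*U**2 (G(U) = (U**2 + U**2) + 13 = 2*U**2 + 13 = 13 + 2*U**2)
1/((p(D) + 3786)*(-1500 + 4348) + G(91)) = 1/((-20*(-26) + 3786)*(-1500 + 4348) + (13 + 2*91**2)) = 1/((520 + 3786)*2848 + (13 + 2*8281)) = 1/(4306*2848 + (13 + 16562)) = 1/(12263488 + 16575) = 1/12280063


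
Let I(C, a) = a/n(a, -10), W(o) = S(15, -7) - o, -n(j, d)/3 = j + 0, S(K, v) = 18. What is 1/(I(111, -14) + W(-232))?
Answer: 3/749 ≈ 0.0040053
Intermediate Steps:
n(j, d) = -3*j (n(j, d) = -3*(j + 0) = -3*j)
W(o) = 18 - o
I(C, a) = -1/3 (I(C, a) = a/((-3*a)) = a*(-1/(3*a)) = -1/3)
1/(I(111, -14) + W(-232)) = 1/(-1/3 + (18 - 1*(-232))) = 1/(-1/3 + (18 + 232)) = 1/(-1/3 + 250) = 1/(749/3) = 3/749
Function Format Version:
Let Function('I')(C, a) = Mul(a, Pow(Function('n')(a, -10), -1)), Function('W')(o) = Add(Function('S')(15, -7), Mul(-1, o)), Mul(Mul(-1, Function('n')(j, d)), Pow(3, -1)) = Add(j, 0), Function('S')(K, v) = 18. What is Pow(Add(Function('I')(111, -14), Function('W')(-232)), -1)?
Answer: Rational(3, 749) ≈ 0.0040053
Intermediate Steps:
Function('n')(j, d) = Mul(-3, j) (Function('n')(j, d) = Mul(-3, Add(j, 0)) = Mul(-3, j))
Function('W')(o) = Add(18, Mul(-1, o))
Function('I')(C, a) = Rational(-1, 3) (Function('I')(C, a) = Mul(a, Pow(Mul(-3, a), -1)) = Mul(a, Mul(Rational(-1, 3), Pow(a, -1))) = Rational(-1, 3))
Pow(Add(Function('I')(111, -14), Function('W')(-232)), -1) = Pow(Add(Rational(-1, 3), Add(18, Mul(-1, -232))), -1) = Pow(Add(Rational(-1, 3), Add(18, 232)), -1) = Pow(Add(Rational(-1, 3), 250), -1) = Pow(Rational(749, 3), -1) = Rational(3, 749)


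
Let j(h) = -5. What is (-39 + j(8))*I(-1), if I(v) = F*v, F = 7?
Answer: 308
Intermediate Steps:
I(v) = 7*v
(-39 + j(8))*I(-1) = (-39 - 5)*(7*(-1)) = -44*(-7) = 308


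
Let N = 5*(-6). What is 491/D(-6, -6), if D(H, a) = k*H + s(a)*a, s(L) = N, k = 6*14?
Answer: -491/324 ≈ -1.5154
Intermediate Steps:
N = -30
k = 84
s(L) = -30
D(H, a) = -30*a + 84*H (D(H, a) = 84*H - 30*a = -30*a + 84*H)
491/D(-6, -6) = 491/(-30*(-6) + 84*(-6)) = 491/(180 - 504) = 491/(-324) = 491*(-1/324) = -491/324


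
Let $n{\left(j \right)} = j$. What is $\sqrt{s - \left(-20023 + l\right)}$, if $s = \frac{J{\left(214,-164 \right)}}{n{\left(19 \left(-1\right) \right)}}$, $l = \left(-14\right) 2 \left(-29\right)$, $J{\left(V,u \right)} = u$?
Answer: $\frac{\sqrt{6938287}}{19} \approx 138.63$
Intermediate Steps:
$l = 812$ ($l = \left(-28\right) \left(-29\right) = 812$)
$s = \frac{164}{19}$ ($s = - \frac{164}{19 \left(-1\right)} = - \frac{164}{-19} = \left(-164\right) \left(- \frac{1}{19}\right) = \frac{164}{19} \approx 8.6316$)
$\sqrt{s - \left(-20023 + l\right)} = \sqrt{\frac{164}{19} + \left(20023 - 812\right)} = \sqrt{\frac{164}{19} + 19211} = \sqrt{\frac{365173}{19}} = \frac{\sqrt{6938287}}{19}$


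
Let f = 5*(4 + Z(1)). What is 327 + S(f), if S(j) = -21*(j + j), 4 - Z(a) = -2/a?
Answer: -1773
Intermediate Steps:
Z(a) = 4 + 2/a (Z(a) = 4 - (-2)/a = 4 + 2/a)
f = 50 (f = 5*(4 + (4 + 2/1)) = 5*(4 + (4 + 2*1)) = 5*(4 + (4 + 2)) = 5*(4 + 6) = 5*10 = 50)
S(j) = -42*j
327 + S(f) = 327 - 42*50 = 327 - 2100 = -1773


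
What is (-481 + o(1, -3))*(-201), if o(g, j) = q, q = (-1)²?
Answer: 96480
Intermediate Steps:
q = 1
o(g, j) = 1
(-481 + o(1, -3))*(-201) = (-481 + 1)*(-201) = -480*(-201) = 96480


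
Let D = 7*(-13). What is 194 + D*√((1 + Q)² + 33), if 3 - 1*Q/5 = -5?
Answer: 194 - 91*√1714 ≈ -3573.4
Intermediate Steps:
Q = 40 (Q = 15 - 5*(-5) = 15 + 25 = 40)
D = -91
194 + D*√((1 + Q)² + 33) = 194 - 91*√((1 + 40)² + 33) = 194 - 91*√(41² + 33) = 194 - 91*√(1681 + 33) = 194 - 91*√1714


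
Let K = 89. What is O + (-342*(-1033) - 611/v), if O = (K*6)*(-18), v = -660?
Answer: 226825451/660 ≈ 3.4368e+5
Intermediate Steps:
O = -9612 (O = (89*6)*(-18) = 534*(-18) = -9612)
O + (-342*(-1033) - 611/v) = -9612 + (-342*(-1033) - 611/(-660)) = -9612 + (353286 - 611*(-1/660)) = -9612 + (353286 + 611/660) = -9612 + 233169371/660 = 226825451/660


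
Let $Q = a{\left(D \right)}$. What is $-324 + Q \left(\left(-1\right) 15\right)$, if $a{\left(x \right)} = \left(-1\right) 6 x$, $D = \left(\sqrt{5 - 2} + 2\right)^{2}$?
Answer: $306 + 360 \sqrt{3} \approx 929.54$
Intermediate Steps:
$D = \left(2 + \sqrt{3}\right)^{2}$ ($D = \left(\sqrt{3} + 2\right)^{2} = \left(2 + \sqrt{3}\right)^{2} \approx 13.928$)
$a{\left(x \right)} = - 6 x$
$Q = - 6 \left(2 + \sqrt{3}\right)^{2} \approx -83.569$
$-324 + Q \left(\left(-1\right) 15\right) = -324 + \left(-42 - 24 \sqrt{3}\right) \left(\left(-1\right) 15\right) = -324 + \left(-42 - 24 \sqrt{3}\right) \left(-15\right) = -324 + \left(630 + 360 \sqrt{3}\right) = 306 + 360 \sqrt{3}$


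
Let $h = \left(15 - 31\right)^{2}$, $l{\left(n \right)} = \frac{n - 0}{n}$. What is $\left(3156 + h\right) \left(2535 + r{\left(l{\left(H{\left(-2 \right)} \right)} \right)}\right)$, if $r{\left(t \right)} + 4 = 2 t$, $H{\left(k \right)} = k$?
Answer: $8642596$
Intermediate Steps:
$l{\left(n \right)} = 1$ ($l{\left(n \right)} = \frac{n + 0}{n} = \frac{n}{n} = 1$)
$r{\left(t \right)} = -4 + 2 t$
$h = 256$ ($h = \left(-16\right)^{2} = 256$)
$\left(3156 + h\right) \left(2535 + r{\left(l{\left(H{\left(-2 \right)} \right)} \right)}\right) = \left(3156 + 256\right) \left(2535 + \left(-4 + 2 \cdot 1\right)\right) = 3412 \left(2535 + \left(-4 + 2\right)\right) = 3412 \left(2535 - 2\right) = 3412 \cdot 2533 = 8642596$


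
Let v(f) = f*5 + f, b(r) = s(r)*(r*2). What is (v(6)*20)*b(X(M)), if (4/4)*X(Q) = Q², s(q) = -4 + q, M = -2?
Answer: 0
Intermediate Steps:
X(Q) = Q²
b(r) = 2*r*(-4 + r) (b(r) = (-4 + r)*(r*2) = (-4 + r)*(2*r) = 2*r*(-4 + r))
v(f) = 6*f (v(f) = 5*f + f = 6*f)
(v(6)*20)*b(X(M)) = ((6*6)*20)*(2*(-2)²*(-4 + (-2)²)) = (36*20)*(2*4*(-4 + 4)) = 720*(2*4*0) = 720*0 = 0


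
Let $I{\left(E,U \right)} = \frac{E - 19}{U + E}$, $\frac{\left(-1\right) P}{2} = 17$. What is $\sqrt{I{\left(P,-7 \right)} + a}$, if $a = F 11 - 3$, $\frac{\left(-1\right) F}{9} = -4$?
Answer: $\frac{\sqrt{662806}}{41} \approx 19.857$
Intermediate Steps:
$P = -34$ ($P = \left(-2\right) 17 = -34$)
$F = 36$ ($F = \left(-9\right) \left(-4\right) = 36$)
$I{\left(E,U \right)} = \frac{-19 + E}{E + U}$
$a = 393$ ($a = 36 \cdot 11 - 3 = 396 - 3 = 393$)
$\sqrt{I{\left(P,-7 \right)} + a} = \sqrt{\frac{-19 - 34}{-34 - 7} + 393} = \sqrt{\frac{1}{-41} \left(-53\right) + 393} = \sqrt{\left(- \frac{1}{41}\right) \left(-53\right) + 393} = \sqrt{\frac{53}{41} + 393} = \sqrt{\frac{16166}{41}} = \frac{\sqrt{662806}}{41}$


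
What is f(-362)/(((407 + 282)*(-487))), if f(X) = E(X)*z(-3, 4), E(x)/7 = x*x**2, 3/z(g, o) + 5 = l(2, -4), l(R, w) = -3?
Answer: -124524561/335543 ≈ -371.11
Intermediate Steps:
z(g, o) = -3/8 (z(g, o) = 3/(-5 - 3) = 3/(-8) = 3*(-1/8) = -3/8)
E(x) = 7*x**3 (E(x) = 7*(x*x**2) = 7*x**3)
f(X) = -21*X**3/8 (f(X) = (7*X**3)*(-3/8) = -21*X**3/8)
f(-362)/(((407 + 282)*(-487))) = (-21/8*(-362)**3)/(((407 + 282)*(-487))) = (-21/8*(-47437928))/((689*(-487))) = 124524561/(-335543) = 124524561*(-1/335543) = -124524561/335543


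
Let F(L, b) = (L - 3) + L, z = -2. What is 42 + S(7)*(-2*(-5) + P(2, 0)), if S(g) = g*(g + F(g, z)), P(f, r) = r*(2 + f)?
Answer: 1302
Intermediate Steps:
F(L, b) = -3 + 2*L (F(L, b) = (-3 + L) + L = -3 + 2*L)
S(g) = g*(-3 + 3*g) (S(g) = g*(g + (-3 + 2*g)) = g*(-3 + 3*g))
42 + S(7)*(-2*(-5) + P(2, 0)) = 42 + (3*7*(-1 + 7))*(-2*(-5) + 0*(2 + 2)) = 42 + (3*7*6)*(10 + 0*4) = 42 + 126*(10 + 0) = 42 + 126*10 = 42 + 1260 = 1302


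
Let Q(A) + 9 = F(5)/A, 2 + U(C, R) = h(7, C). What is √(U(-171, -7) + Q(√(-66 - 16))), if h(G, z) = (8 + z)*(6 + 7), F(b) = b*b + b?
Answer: √(-3580530 - 615*I*√82)/41 ≈ 0.035892 - 46.152*I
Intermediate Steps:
F(b) = b + b² (F(b) = b² + b = b + b²)
h(G, z) = 104 + 13*z (h(G, z) = (8 + z)*13 = 104 + 13*z)
U(C, R) = 102 + 13*C (U(C, R) = -2 + (104 + 13*C) = 102 + 13*C)
Q(A) = -9 + 30/A (Q(A) = -9 + (5*(1 + 5))/A = -9 + (5*6)/A = -9 + 30/A)
√(U(-171, -7) + Q(√(-66 - 16))) = √((102 + 13*(-171)) + (-9 + 30/(√(-66 - 16)))) = √((102 - 2223) + (-9 + 30/(√(-82)))) = √(-2121 + (-9 + 30/((I*√82)))) = √(-2121 + (-9 + 30*(-I*√82/82))) = √(-2121 + (-9 - 15*I*√82/41)) = √(-2130 - 15*I*√82/41)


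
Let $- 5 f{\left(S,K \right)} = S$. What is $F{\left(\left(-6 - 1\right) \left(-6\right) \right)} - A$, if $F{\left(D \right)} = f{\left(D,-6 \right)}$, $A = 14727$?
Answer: $- \frac{73677}{5} \approx -14735.0$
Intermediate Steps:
$f{\left(S,K \right)} = - \frac{S}{5}$
$F{\left(D \right)} = - \frac{D}{5}$
$F{\left(\left(-6 - 1\right) \left(-6\right) \right)} - A = - \frac{\left(-6 - 1\right) \left(-6\right)}{5} - 14727 = - \frac{\left(-7\right) \left(-6\right)}{5} - 14727 = \left(- \frac{1}{5}\right) 42 - 14727 = - \frac{42}{5} - 14727 = - \frac{73677}{5}$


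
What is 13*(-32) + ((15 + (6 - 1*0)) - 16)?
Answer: -411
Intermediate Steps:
13*(-32) + ((15 + (6 - 1*0)) - 16) = -416 + ((15 + (6 + 0)) - 16) = -416 + ((15 + 6) - 16) = -416 + (21 - 16) = -416 + 5 = -411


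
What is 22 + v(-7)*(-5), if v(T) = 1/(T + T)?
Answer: 313/14 ≈ 22.357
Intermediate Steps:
v(T) = 1/(2*T)
22 + v(-7)*(-5) = 22 + ((½)/(-7))*(-5) = 22 + ((½)*(-⅐))*(-5) = 22 - 1/14*(-5) = 22 + 5/14 = 313/14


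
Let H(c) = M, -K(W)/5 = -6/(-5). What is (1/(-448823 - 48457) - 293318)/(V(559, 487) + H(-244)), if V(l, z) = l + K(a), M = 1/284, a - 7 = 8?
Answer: -10356143427911/19524828960 ≈ -530.41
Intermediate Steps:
a = 15 (a = 7 + 8 = 15)
M = 1/284 ≈ 0.0035211
K(W) = -6 (K(W) = -(-30)/(-5) = -(-30)*(-1)/5 = -5*6/5 = -6)
H(c) = 1/284
V(l, z) = -6 + l (V(l, z) = l - 6 = -6 + l)
(1/(-448823 - 48457) - 293318)/(V(559, 487) + H(-244)) = (1/(-448823 - 48457) - 293318)/((-6 + 559) + 1/284) = (1/(-497280) - 293318)/(553 + 1/284) = (-1/497280 - 293318)/(157053/284) = -145861175041/497280*284/157053 = -10356143427911/19524828960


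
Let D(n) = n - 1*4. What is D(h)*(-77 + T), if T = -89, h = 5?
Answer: -166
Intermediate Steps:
D(n) = -4 + n (D(n) = n - 4 = -4 + n)
D(h)*(-77 + T) = (-4 + 5)*(-77 - 89) = 1*(-166) = -166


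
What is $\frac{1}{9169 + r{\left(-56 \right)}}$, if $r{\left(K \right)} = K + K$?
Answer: $\frac{1}{9057} \approx 0.00011041$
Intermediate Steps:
$r{\left(K \right)} = 2 K$
$\frac{1}{9169 + r{\left(-56 \right)}} = \frac{1}{9169 + 2 \left(-56\right)} = \frac{1}{9169 - 112} = \frac{1}{9057}$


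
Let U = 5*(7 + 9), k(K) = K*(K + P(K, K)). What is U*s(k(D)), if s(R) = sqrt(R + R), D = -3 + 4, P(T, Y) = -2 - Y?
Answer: 160*I ≈ 160.0*I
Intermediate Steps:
D = 1
k(K) = -2*K (k(K) = K*(K + (-2 - K)) = K*(-2) = -2*K)
s(R) = sqrt(2)*sqrt(R) (s(R) = sqrt(2*R) = sqrt(2)*sqrt(R))
U = 80 (U = 5*16 = 80)
U*s(k(D)) = 80*(sqrt(2)*sqrt(-2*1)) = 80*(sqrt(2)*sqrt(-2)) = 80*(sqrt(2)*(I*sqrt(2))) = 80*(2*I) = 160*I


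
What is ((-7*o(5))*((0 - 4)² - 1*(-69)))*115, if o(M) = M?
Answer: -342125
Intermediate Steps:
((-7*o(5))*((0 - 4)² - 1*(-69)))*115 = ((-7*5)*((0 - 4)² - 1*(-69)))*115 = -35*((-4)² + 69)*115 = -35*(16 + 69)*115 = -35*85*115 = -2975*115 = -342125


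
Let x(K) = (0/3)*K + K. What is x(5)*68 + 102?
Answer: 442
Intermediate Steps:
x(K) = K (x(K) = (0*(⅓))*K + K = 0*K + K = 0 + K = K)
x(5)*68 + 102 = 5*68 + 102 = 340 + 102 = 442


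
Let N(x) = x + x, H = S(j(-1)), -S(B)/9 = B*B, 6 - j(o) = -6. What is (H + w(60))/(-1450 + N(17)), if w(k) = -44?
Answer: 335/354 ≈ 0.94633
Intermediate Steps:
j(o) = 12 (j(o) = 6 - 1*(-6) = 6 + 6 = 12)
S(B) = -9*B² (S(B) = -9*B*B = -9*B²)
H = -1296 (H = -9*12² = -9*144 = -1296)
N(x) = 2*x
(H + w(60))/(-1450 + N(17)) = (-1296 - 44)/(-1450 + 2*17) = -1340/(-1450 + 34) = -1340/(-1416) = -1340*(-1/1416) = 335/354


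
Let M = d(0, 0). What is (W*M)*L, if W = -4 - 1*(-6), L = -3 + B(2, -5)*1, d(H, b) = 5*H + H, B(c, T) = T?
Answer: 0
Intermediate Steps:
d(H, b) = 6*H
L = -8 (L = -3 - 5*1 = -3 - 5 = -8)
W = 2 (W = -4 + 6 = 2)
M = 0 (M = 6*0 = 0)
(W*M)*L = (2*0)*(-8) = 0*(-8) = 0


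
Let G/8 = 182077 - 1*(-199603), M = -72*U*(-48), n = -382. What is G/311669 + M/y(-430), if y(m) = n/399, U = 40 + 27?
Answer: -14396849060416/59528779 ≈ -2.4185e+5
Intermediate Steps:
U = 67
y(m) = -382/399
M = 231552 (M = -72*67*(-48) = -4824*(-48) = 231552)
G = 3053440 (G = 8*(182077 - 1*(-199603)) = 8*(182077 + 199603) = 8*381680 = 3053440)
G/311669 + M/y(-430) = 3053440/311669 + 231552/(-382/399) = 3053440*(1/311669) + 231552*(-399/382) = 3053440/311669 - 46194624/191 = -14396849060416/59528779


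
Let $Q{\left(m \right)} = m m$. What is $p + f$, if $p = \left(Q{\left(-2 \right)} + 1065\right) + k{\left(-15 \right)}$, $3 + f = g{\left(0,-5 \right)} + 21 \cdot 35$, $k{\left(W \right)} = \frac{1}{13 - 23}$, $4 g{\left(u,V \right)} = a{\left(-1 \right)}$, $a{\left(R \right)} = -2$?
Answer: $\frac{9002}{5} \approx 1800.4$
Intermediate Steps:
$Q{\left(m \right)} = m^{2}$
$g{\left(u,V \right)} = - \frac{1}{2}$ ($g{\left(u,V \right)} = \frac{1}{4} \left(-2\right) = - \frac{1}{2}$)
$k{\left(W \right)} = - \frac{1}{10}$ ($k{\left(W \right)} = \frac{1}{-10} = - \frac{1}{10}$)
$f = \frac{1463}{2}$ ($f = -3 + \left(- \frac{1}{2} + 21 \cdot 35\right) = -3 + \left(- \frac{1}{2} + 735\right) = -3 + \frac{1469}{2} = \frac{1463}{2} \approx 731.5$)
$p = \frac{10689}{10}$ ($p = \left(\left(-2\right)^{2} + 1065\right) - \frac{1}{10} = \left(4 + 1065\right) - \frac{1}{10} = 1069 - \frac{1}{10} = \frac{10689}{10} \approx 1068.9$)
$p + f = \frac{10689}{10} + \frac{1463}{2} = \frac{9002}{5}$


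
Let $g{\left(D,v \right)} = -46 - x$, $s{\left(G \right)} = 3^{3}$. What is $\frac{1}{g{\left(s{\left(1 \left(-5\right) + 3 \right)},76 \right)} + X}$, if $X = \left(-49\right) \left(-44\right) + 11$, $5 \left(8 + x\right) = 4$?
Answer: $\frac{5}{10641} \approx 0.00046988$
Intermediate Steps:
$x = - \frac{36}{5}$ ($x = -8 + \frac{1}{5} \cdot 4 = -8 + \frac{4}{5} = - \frac{36}{5} \approx -7.2$)
$s{\left(G \right)} = 27$
$g{\left(D,v \right)} = - \frac{194}{5}$ ($g{\left(D,v \right)} = -46 - - \frac{36}{5} = -46 + \frac{36}{5} = - \frac{194}{5}$)
$X = 2167$ ($X = 2156 + 11 = 2167$)
$\frac{1}{g{\left(s{\left(1 \left(-5\right) + 3 \right)},76 \right)} + X} = \frac{1}{- \frac{194}{5} + 2167} = \frac{1}{\frac{10641}{5}} = \frac{5}{10641}$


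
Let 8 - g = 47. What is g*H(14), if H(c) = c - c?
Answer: 0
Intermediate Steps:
H(c) = 0
g = -39 (g = 8 - 1*47 = 8 - 47 = -39)
g*H(14) = -39*0 = 0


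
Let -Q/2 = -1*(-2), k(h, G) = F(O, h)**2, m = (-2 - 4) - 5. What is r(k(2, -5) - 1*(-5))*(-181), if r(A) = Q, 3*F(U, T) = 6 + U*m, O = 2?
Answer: 724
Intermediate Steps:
m = -11 (m = -6 - 5 = -11)
F(U, T) = 2 - 11*U/3 (F(U, T) = (6 + U*(-11))/3 = (6 - 11*U)/3 = 2 - 11*U/3)
k(h, G) = 256/9 (k(h, G) = (2 - 11/3*2)**2 = (2 - 22/3)**2 = (-16/3)**2 = 256/9)
Q = -4 (Q = -(-2)*(-2) = -2*2 = -4)
r(A) = -4
r(k(2, -5) - 1*(-5))*(-181) = -4*(-181) = 724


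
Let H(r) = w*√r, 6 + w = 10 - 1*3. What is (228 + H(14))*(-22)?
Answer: -5016 - 22*√14 ≈ -5098.3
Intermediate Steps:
w = 1 (w = -6 + (10 - 1*3) = -6 + (10 - 3) = -6 + 7 = 1)
H(r) = √r (H(r) = 1*√r = √r)
(228 + H(14))*(-22) = (228 + √14)*(-22) = -5016 - 22*√14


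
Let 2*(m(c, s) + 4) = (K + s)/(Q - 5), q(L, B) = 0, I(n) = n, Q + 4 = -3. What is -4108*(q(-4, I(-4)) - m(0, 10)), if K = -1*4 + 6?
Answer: -18486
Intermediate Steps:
Q = -7 (Q = -4 - 3 = -7)
K = 2 (K = -4 + 6 = 2)
m(c, s) = -49/12 - s/24 (m(c, s) = -4 + ((2 + s)/(-7 - 5))/2 = -4 + ((2 + s)/(-12))/2 = -4 + ((2 + s)*(-1/12))/2 = -4 + (-⅙ - s/12)/2 = -4 + (-1/12 - s/24) = -49/12 - s/24)
-4108*(q(-4, I(-4)) - m(0, 10)) = -4108*(0 - (-49/12 - 1/24*10)) = -4108*(0 - (-49/12 - 5/12)) = -4108*(0 - 1*(-9/2)) = -4108*(0 + 9/2) = -4108*9/2 = -18486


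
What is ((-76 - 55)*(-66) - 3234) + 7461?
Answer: 12873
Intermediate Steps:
((-76 - 55)*(-66) - 3234) + 7461 = (-131*(-66) - 3234) + 7461 = (8646 - 3234) + 7461 = 5412 + 7461 = 12873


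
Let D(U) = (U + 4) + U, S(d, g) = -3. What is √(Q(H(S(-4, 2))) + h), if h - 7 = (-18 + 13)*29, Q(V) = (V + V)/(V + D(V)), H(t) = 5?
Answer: 2*I*√12407/19 ≈ 11.725*I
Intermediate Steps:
D(U) = 4 + 2*U (D(U) = (4 + U) + U = 4 + 2*U)
Q(V) = 2*V/(4 + 3*V) (Q(V) = (V + V)/(V + (4 + 2*V)) = (2*V)/(4 + 3*V) = 2*V/(4 + 3*V))
h = -138 (h = 7 + (-18 + 13)*29 = 7 - 5*29 = 7 - 145 = -138)
√(Q(H(S(-4, 2))) + h) = √(2*5/(4 + 3*5) - 138) = √(2*5/(4 + 15) - 138) = √(2*5/19 - 138) = √(2*5*(1/19) - 138) = √(10/19 - 138) = √(-2612/19) = 2*I*√12407/19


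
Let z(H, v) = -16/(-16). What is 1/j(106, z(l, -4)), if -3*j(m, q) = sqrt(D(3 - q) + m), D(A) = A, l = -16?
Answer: -sqrt(3)/6 ≈ -0.28868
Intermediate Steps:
z(H, v) = 1 (z(H, v) = -16*(-1/16) = 1)
j(m, q) = -sqrt(3 + m - q)/3 (j(m, q) = -sqrt((3 - q) + m)/3 = -sqrt(3 + m - q)/3)
1/j(106, z(l, -4)) = 1/(-sqrt(3 + 106 - 1*1)/3) = 1/(-sqrt(3 + 106 - 1)/3) = 1/(-2*sqrt(3)) = -sqrt(3)/6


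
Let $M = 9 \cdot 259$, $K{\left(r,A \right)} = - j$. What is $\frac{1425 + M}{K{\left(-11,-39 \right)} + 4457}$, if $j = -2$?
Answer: $\frac{3756}{4459} \approx 0.84234$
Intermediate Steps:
$K{\left(r,A \right)} = 2$ ($K{\left(r,A \right)} = \left(-1\right) \left(-2\right) = 2$)
$M = 2331$
$\frac{1425 + M}{K{\left(-11,-39 \right)} + 4457} = \frac{1425 + 2331}{2 + 4457} = \frac{3756}{4459}$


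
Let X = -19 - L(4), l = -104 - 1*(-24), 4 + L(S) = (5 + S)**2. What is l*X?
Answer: 7680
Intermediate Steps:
L(S) = -4 + (5 + S)**2
l = -80 (l = -104 + 24 = -80)
X = -96 (X = -19 - (-4 + (5 + 4)**2) = -19 - (-4 + 9**2) = -19 - (-4 + 81) = -19 - 1*77 = -19 - 77 = -96)
l*X = -80*(-96) = 7680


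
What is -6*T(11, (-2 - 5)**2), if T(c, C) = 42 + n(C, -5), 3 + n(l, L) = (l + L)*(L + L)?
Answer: 2406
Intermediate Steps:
n(l, L) = -3 + 2*L*(L + l) (n(l, L) = -3 + (l + L)*(L + L) = -3 + (L + l)*(2*L) = -3 + 2*L*(L + l))
T(c, C) = 89 - 10*C (T(c, C) = 42 + (-3 + 2*(-5)**2 + 2*(-5)*C) = 42 + (-3 + 2*25 - 10*C) = 42 + (-3 + 50 - 10*C) = 42 + (47 - 10*C) = 89 - 10*C)
-6*T(11, (-2 - 5)**2) = -6*(89 - 10*(-2 - 5)**2) = -6*(89 - 10*(-7)**2) = -6*(89 - 10*49) = -6*(89 - 490) = -6*(-401) = 2406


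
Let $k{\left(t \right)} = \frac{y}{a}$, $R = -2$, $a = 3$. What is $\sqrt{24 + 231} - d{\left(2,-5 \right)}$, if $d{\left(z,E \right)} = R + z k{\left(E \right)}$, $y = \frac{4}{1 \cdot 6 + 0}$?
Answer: $\frac{14}{9} + \sqrt{255} \approx 17.524$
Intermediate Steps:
$y = \frac{2}{3}$ ($y = \frac{4}{6 + 0} = \frac{4}{6} = 4 \cdot \frac{1}{6} = \frac{2}{3} \approx 0.66667$)
$k{\left(t \right)} = \frac{2}{9}$ ($k{\left(t \right)} = \frac{2}{3 \cdot 3} = \frac{2}{3} \cdot \frac{1}{3} = \frac{2}{9}$)
$d{\left(z,E \right)} = -2 + \frac{2 z}{9}$ ($d{\left(z,E \right)} = -2 + z \frac{2}{9} = -2 + \frac{2 z}{9}$)
$\sqrt{24 + 231} - d{\left(2,-5 \right)} = \sqrt{24 + 231} - \left(-2 + \frac{2}{9} \cdot 2\right) = \sqrt{255} - \left(-2 + \frac{4}{9}\right) = \sqrt{255} - - \frac{14}{9} = \sqrt{255} + \frac{14}{9} = \frac{14}{9} + \sqrt{255}$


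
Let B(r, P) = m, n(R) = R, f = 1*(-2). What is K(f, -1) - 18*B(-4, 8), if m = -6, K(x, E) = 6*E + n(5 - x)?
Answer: 109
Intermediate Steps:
f = -2
K(x, E) = 5 - x + 6*E (K(x, E) = 6*E + (5 - x) = 5 - x + 6*E)
B(r, P) = -6
K(f, -1) - 18*B(-4, 8) = (5 - 1*(-2) + 6*(-1)) - 18*(-6) = (5 + 2 - 6) + 108 = 1 + 108 = 109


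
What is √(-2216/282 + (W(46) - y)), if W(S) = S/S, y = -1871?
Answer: 2*√9265251/141 ≈ 43.176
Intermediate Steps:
W(S) = 1
√(-2216/282 + (W(46) - y)) = √(-2216/282 + (1 - 1*(-1871))) = √(-2216/282 + (1 + 1871)) = √(-4*277/141 + 1872) = √(-1108/141 + 1872) = √(262844/141) = 2*√9265251/141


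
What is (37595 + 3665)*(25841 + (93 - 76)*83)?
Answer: 1124417520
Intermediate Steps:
(37595 + 3665)*(25841 + (93 - 76)*83) = 41260*(25841 + 17*83) = 41260*(25841 + 1411) = 41260*27252 = 1124417520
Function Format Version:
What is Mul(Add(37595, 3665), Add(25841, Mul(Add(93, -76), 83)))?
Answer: 1124417520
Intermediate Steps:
Mul(Add(37595, 3665), Add(25841, Mul(Add(93, -76), 83))) = Mul(41260, Add(25841, Mul(17, 83))) = Mul(41260, Add(25841, 1411)) = Mul(41260, 27252) = 1124417520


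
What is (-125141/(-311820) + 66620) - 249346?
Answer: -56977496179/311820 ≈ -1.8273e+5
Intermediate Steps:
(-125141/(-311820) + 66620) - 249346 = (-125141*(-1/311820) + 66620) - 249346 = (125141/311820 + 66620) - 249346 = 20773573541/311820 - 249346 = -56977496179/311820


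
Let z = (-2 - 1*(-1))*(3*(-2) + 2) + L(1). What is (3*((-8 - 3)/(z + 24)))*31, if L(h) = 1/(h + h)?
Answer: -682/19 ≈ -35.895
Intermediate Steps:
L(h) = 1/(2*h)
z = 9/2 (z = (-2 - 1*(-1))*(3*(-2) + 2) + (½)/1 = (-2 + 1)*(-6 + 2) + (½)*1 = -1*(-4) + ½ = 4 + ½ = 9/2 ≈ 4.5000)
(3*((-8 - 3)/(z + 24)))*31 = (3*((-8 - 3)/(9/2 + 24)))*31 = (3*(-11/57/2))*31 = (3*(-11*2/57))*31 = (3*(-22/57))*31 = -22/19*31 = -682/19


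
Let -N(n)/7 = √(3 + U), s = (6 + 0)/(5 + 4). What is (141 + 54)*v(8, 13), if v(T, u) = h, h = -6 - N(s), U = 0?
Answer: -1170 + 1365*√3 ≈ 1194.3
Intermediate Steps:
s = ⅔ (s = 6/9 = 6*(⅑) = ⅔ ≈ 0.66667)
N(n) = -7*√3 (N(n) = -7*√(3 + 0) = -7*√3)
h = -6 + 7*√3 (h = -6 - (-7)*√3 = -6 + 7*√3 ≈ 6.1244)
v(T, u) = -6 + 7*√3
(141 + 54)*v(8, 13) = (141 + 54)*(-6 + 7*√3) = 195*(-6 + 7*√3) = -1170 + 1365*√3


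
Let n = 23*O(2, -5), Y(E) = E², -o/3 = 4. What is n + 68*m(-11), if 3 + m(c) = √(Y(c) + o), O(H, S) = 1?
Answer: -181 + 68*√109 ≈ 528.94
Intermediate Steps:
o = -12 (o = -3*4 = -12)
m(c) = -3 + √(-12 + c²) (m(c) = -3 + √(c² - 12) = -3 + √(-12 + c²))
n = 23 (n = 23*1 = 23)
n + 68*m(-11) = 23 + 68*(-3 + √(-12 + (-11)²)) = 23 + 68*(-3 + √(-12 + 121)) = 23 + 68*(-3 + √109) = 23 + (-204 + 68*√109) = -181 + 68*√109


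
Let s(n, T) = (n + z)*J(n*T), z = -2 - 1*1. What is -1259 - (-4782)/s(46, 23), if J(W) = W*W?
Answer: -30299502043/24066326 ≈ -1259.0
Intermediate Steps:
J(W) = W²
z = -3 (z = -2 - 1 = -3)
s(n, T) = T²*n²*(-3 + n) (s(n, T) = (n - 3)*(n*T)² = (-3 + n)*(T*n)² = (-3 + n)*(T²*n²) = T²*n²*(-3 + n))
-1259 - (-4782)/s(46, 23) = -1259 - (-4782)/(23²*46²*(-3 + 46)) = -1259 - (-4782)/(529*2116*43) = -1259 - (-4782)/48132652 = -1259 - 1*(-2391/24066326) = -1259 + 2391/24066326 = -30299502043/24066326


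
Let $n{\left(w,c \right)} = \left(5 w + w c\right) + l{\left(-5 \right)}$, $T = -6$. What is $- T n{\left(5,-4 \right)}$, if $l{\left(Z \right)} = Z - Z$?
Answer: $30$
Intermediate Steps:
$l{\left(Z \right)} = 0$
$n{\left(w,c \right)} = 5 w + c w$ ($n{\left(w,c \right)} = \left(5 w + w c\right) + 0 = \left(5 w + c w\right) + 0 = 5 w + c w$)
$- T n{\left(5,-4 \right)} = \left(-1\right) \left(-6\right) 5 \left(5 - 4\right) = 6 \cdot 5 \cdot 1 = 6 \cdot 5 = 30$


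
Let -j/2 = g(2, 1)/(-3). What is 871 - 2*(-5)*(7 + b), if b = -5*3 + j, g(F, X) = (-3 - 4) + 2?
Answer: 2273/3 ≈ 757.67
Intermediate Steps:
g(F, X) = -5 (g(F, X) = -7 + 2 = -5)
j = -10/3 (j = -(-10)/(-3) = -(-10)*(-1)/3 = -2*5/3 = -10/3 ≈ -3.3333)
b = -55/3 (b = -5*3 - 10/3 = -15 - 10/3 = -55/3 ≈ -18.333)
871 - 2*(-5)*(7 + b) = 871 - 2*(-5)*(7 - 55/3) = 871 - (-10)*(-34)/3 = 871 - 1*340/3 = 871 - 340/3 = 2273/3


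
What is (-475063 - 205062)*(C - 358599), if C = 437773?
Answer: -53848216750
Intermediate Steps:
(-475063 - 205062)*(C - 358599) = (-475063 - 205062)*(437773 - 358599) = -680125*79174 = -53848216750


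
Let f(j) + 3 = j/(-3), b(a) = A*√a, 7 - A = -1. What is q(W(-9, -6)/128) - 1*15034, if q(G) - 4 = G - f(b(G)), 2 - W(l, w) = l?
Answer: -1923445/128 + √22/6 ≈ -15026.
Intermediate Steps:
A = 8 (A = 7 - 1*(-1) = 7 + 1 = 8)
W(l, w) = 2 - l
b(a) = 8*√a
f(j) = -3 - j/3 (f(j) = -3 + j/(-3) = -3 + j*(-⅓) = -3 - j/3)
q(G) = 7 + G + 8*√G/3 (q(G) = 4 + (G - (-3 - 8*√G/3)) = 4 + (G + (3 + 8*√G/3)) = 4 + (3 + G + 8*√G/3) = 7 + G + 8*√G/3)
q(W(-9, -6)/128) - 1*15034 = (7 + (2 - 1*(-9))/128 + 8*√((2 - 1*(-9))/128)/3) - 1*15034 = (7 + (2 + 9)*(1/128) + 8*√((2 + 9)*(1/128))/3) - 15034 = (7 + 11*(1/128) + 8*√(11*(1/128))/3) - 15034 = (7 + 11/128 + 8*√(11/128)/3) - 15034 = (7 + 11/128 + 8*(√22/16)/3) - 15034 = (7 + 11/128 + √22/6) - 15034 = (907/128 + √22/6) - 15034 = -1923445/128 + √22/6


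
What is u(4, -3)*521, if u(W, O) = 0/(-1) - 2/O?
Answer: 1042/3 ≈ 347.33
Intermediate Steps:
u(W, O) = -2/O (u(W, O) = 0*(-1) - 2/O = 0 - 2/O = -2/O)
u(4, -3)*521 = -2/(-3)*521 = -2*(-⅓)*521 = (⅔)*521 = 1042/3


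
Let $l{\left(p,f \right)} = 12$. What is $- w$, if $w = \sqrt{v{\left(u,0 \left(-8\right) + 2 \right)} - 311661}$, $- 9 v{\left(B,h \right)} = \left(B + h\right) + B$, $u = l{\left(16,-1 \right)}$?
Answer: $- \frac{5 i \sqrt{112199}}{3} \approx - 558.27 i$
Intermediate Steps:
$u = 12$
$v{\left(B,h \right)} = - \frac{2 B}{9} - \frac{h}{9}$ ($v{\left(B,h \right)} = - \frac{\left(B + h\right) + B}{9} = - \frac{h + 2 B}{9} = - \frac{2 B}{9} - \frac{h}{9}$)
$w = \frac{5 i \sqrt{112199}}{3}$ ($w = \sqrt{\left(\left(- \frac{2}{9}\right) 12 - \frac{0 \left(-8\right) + 2}{9}\right) - 311661} = \sqrt{\left(- \frac{8}{3} - \frac{0 + 2}{9}\right) - 311661} = \sqrt{\left(- \frac{8}{3} - \frac{2}{9}\right) - 311661} = \sqrt{- \frac{26}{9} - 311661} = \sqrt{- \frac{2804975}{9}} = \frac{5 i \sqrt{112199}}{3} \approx 558.27 i$)
$- w = - \frac{5 i \sqrt{112199}}{3}$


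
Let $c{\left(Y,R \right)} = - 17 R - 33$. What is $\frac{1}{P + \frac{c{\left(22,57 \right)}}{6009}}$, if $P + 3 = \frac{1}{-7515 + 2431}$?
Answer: $- \frac{10183252}{32249815} \approx -0.31576$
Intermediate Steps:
$c{\left(Y,R \right)} = -33 - 17 R$
$P = - \frac{15253}{5084}$ ($P = -3 + \frac{1}{-7515 + 2431} = -3 + \frac{1}{-5084} = -3 - \frac{1}{5084} = - \frac{15253}{5084} \approx -3.0002$)
$\frac{1}{P + \frac{c{\left(22,57 \right)}}{6009}} = \frac{1}{- \frac{15253}{5084} + \frac{-33 - 969}{6009}} = \frac{1}{- \frac{15253}{5084} + \left(-33 - 969\right) \frac{1}{6009}} = \frac{1}{- \frac{15253}{5084} - \frac{334}{2003}} = \frac{1}{- \frac{32249815}{10183252}} = - \frac{10183252}{32249815}$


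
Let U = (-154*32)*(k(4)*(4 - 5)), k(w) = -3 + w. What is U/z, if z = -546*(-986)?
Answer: 176/19227 ≈ 0.0091538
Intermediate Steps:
z = 538356
U = 4928 (U = (-154*32)*((-3 + 4)*(4 - 5)) = -4928*(-1) = 4928)
U/z = 4928/538356 = 4928*(1/538356) = 176/19227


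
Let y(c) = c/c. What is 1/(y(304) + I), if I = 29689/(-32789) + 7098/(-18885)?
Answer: -206406755/58064274 ≈ -3.5548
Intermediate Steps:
I = -264471029/206406755 (I = 29689*(-1/32789) + 7098*(-1/18885) = -29689/32789 - 2366/6295 = -264471029/206406755 ≈ -1.2813)
y(c) = 1
1/(y(304) + I) = 1/(1 - 264471029/206406755) = 1/(-58064274/206406755) = -206406755/58064274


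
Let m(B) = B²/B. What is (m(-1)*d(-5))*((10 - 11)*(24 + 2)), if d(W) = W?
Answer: -130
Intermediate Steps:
m(B) = B
(m(-1)*d(-5))*((10 - 11)*(24 + 2)) = (-1*(-5))*((10 - 11)*(24 + 2)) = 5*(-1*26) = 5*(-26) = -130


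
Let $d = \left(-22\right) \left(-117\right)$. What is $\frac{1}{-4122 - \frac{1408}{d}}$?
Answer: $- \frac{117}{482338} \approx -0.00024257$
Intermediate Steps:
$d = 2574$
$\frac{1}{-4122 - \frac{1408}{d}} = \frac{1}{-4122 - \frac{1408}{2574}} = \frac{1}{-4122 - \frac{64}{117}} = \frac{1}{- \frac{482338}{117}} = - \frac{117}{482338}$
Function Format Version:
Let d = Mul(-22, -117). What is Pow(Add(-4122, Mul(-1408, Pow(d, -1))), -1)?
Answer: Rational(-117, 482338) ≈ -0.00024257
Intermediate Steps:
d = 2574
Pow(Add(-4122, Mul(-1408, Pow(d, -1))), -1) = Pow(Add(-4122, Mul(-1408, Pow(2574, -1))), -1) = Pow(Add(-4122, Mul(-1408, Rational(1, 2574))), -1) = Pow(Add(-4122, Rational(-64, 117)), -1) = Pow(Rational(-482338, 117), -1) = Rational(-117, 482338)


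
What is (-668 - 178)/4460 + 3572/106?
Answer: 3960361/118190 ≈ 33.508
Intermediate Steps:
(-668 - 178)/4460 + 3572/106 = -846*1/4460 + 3572*(1/106) = -423/2230 + 1786/53 = 3960361/118190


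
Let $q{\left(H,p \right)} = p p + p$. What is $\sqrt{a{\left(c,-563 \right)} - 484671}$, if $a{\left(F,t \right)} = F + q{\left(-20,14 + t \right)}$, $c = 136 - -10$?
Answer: $i \sqrt{183673} \approx 428.57 i$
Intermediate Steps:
$c = 146$ ($c = 136 + 10 = 146$)
$q{\left(H,p \right)} = p + p^{2}$ ($q{\left(H,p \right)} = p^{2} + p = p + p^{2}$)
$a{\left(F,t \right)} = F + \left(14 + t\right) \left(15 + t\right)$ ($a{\left(F,t \right)} = F + \left(14 + t\right) \left(1 + \left(14 + t\right)\right) = F + \left(14 + t\right) \left(15 + t\right)$)
$\sqrt{a{\left(c,-563 \right)} - 484671} = \sqrt{\left(146 + \left(14 - 563\right) \left(15 - 563\right)\right) - 484671} = \sqrt{\left(146 - -300852\right) - 484671} = \sqrt{\left(146 + 300852\right) - 484671} = \sqrt{300998 - 484671} = \sqrt{-183673} = i \sqrt{183673}$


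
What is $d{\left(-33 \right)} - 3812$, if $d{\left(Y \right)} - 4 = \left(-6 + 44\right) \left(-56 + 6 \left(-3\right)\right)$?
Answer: $-6620$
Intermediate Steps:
$d{\left(Y \right)} = -2808$ ($d{\left(Y \right)} = 4 + \left(-6 + 44\right) \left(-56 + 6 \left(-3\right)\right) = 4 + 38 \left(-56 - 18\right) = 4 + 38 \left(-74\right) = 4 - 2812 = -2808$)
$d{\left(-33 \right)} - 3812 = -2808 - 3812 = -6620$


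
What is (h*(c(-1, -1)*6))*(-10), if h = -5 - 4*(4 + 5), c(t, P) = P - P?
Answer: 0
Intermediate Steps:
c(t, P) = 0
h = -41 (h = -5 - 4*9 = -5 - 1*36 = -5 - 36 = -41)
(h*(c(-1, -1)*6))*(-10) = -0*6*(-10) = -41*0*(-10) = 0*(-10) = 0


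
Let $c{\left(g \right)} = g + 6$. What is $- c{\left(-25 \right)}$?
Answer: $19$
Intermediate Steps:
$c{\left(g \right)} = 6 + g$
$- c{\left(-25 \right)} = - (6 - 25) = \left(-1\right) \left(-19\right) = 19$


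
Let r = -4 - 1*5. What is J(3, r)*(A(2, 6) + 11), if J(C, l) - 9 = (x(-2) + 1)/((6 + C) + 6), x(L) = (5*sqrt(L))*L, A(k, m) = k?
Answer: 1768/15 - 26*I*sqrt(2)/3 ≈ 117.87 - 12.257*I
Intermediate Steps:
r = -9 (r = -4 - 5 = -9)
x(L) = 5*L**(3/2)
J(C, l) = 9 + (1 - 10*I*sqrt(2))/(12 + C) (J(C, l) = 9 + (5*(-2)**(3/2) + 1)/((6 + C) + 6) = 9 + (5*(-2*I*sqrt(2)) + 1)/(12 + C) = 9 + (-10*I*sqrt(2) + 1)/(12 + C) = 9 + (1 - 10*I*sqrt(2))/(12 + C))
J(3, r)*(A(2, 6) + 11) = ((109 + 9*3 - 10*I*sqrt(2))/(12 + 3))*(2 + 11) = ((109 + 27 - 10*I*sqrt(2))/15)*13 = ((136 - 10*I*sqrt(2))/15)*13 = (136/15 - 2*I*sqrt(2)/3)*13 = 1768/15 - 26*I*sqrt(2)/3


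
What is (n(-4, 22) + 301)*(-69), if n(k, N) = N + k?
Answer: -22011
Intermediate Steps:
(n(-4, 22) + 301)*(-69) = ((22 - 4) + 301)*(-69) = (18 + 301)*(-69) = 319*(-69) = -22011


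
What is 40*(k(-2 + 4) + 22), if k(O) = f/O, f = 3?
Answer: 940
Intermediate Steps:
k(O) = 3/O
40*(k(-2 + 4) + 22) = 40*(3/(-2 + 4) + 22) = 40*(3/2 + 22) = 40*(47/2) = 940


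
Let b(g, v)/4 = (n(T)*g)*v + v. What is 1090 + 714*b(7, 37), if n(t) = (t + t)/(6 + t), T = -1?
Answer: -945598/5 ≈ -1.8912e+5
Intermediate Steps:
n(t) = 2*t/(6 + t) (n(t) = (2*t)/(6 + t) = 2*t/(6 + t))
b(g, v) = 4*v - 8*g*v/5 (b(g, v) = 4*(((2*(-1)/(6 - 1))*g)*v + v) = 4*(((2*(-1)/5)*g)*v + v) = 4*(((2*(-1)*(⅕))*g)*v + v) = 4*((-2*g/5)*v + v) = 4*(-2*g*v/5 + v) = 4*(v - 2*g*v/5) = 4*v - 8*g*v/5)
1090 + 714*b(7, 37) = 1090 + 714*((⅘)*37*(5 - 2*7)) = 1090 + 714*((⅘)*37*(5 - 14)) = 1090 + 714*((⅘)*37*(-9)) = 1090 + 714*(-1332/5) = 1090 - 951048/5 = -945598/5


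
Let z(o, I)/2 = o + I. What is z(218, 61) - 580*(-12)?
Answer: 7518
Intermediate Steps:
z(o, I) = 2*I + 2*o (z(o, I) = 2*(o + I) = 2*(I + o) = 2*I + 2*o)
z(218, 61) - 580*(-12) = (2*61 + 2*218) - 580*(-12) = (122 + 436) + 6960 = 558 + 6960 = 7518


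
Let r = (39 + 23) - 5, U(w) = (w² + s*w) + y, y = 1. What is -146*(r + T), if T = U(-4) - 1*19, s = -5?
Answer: -10950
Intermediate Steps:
U(w) = 1 + w² - 5*w (U(w) = (w² - 5*w) + 1 = 1 + w² - 5*w)
r = 57 (r = 62 - 5 = 57)
T = 18 (T = (1 + (-4)² - 5*(-4)) - 1*19 = (1 + 16 + 20) - 19 = 37 - 19 = 18)
-146*(r + T) = -146*(57 + 18) = -146*75 = -10950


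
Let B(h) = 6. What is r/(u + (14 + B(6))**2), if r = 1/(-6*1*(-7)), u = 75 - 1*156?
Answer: 1/13398 ≈ 7.4638e-5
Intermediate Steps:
u = -81 (u = 75 - 156 = -81)
r = 1/42 (r = 1/(-6*(-7)) = 1/42 ≈ 0.023810)
r/(u + (14 + B(6))**2) = 1/(42*(-81 + (14 + 6)**2)) = 1/(42*(-81 + 20**2)) = 1/(42*(-81 + 400)) = (1/42)/319 = (1/42)*(1/319) = 1/13398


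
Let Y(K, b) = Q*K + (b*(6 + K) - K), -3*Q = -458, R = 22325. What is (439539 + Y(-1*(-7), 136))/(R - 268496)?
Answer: -1327106/738513 ≈ -1.7970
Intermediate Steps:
Q = 458/3 (Q = -1/3*(-458) = 458/3 ≈ 152.67)
Y(K, b) = 455*K/3 + b*(6 + K) (Y(K, b) = 458*K/3 + (b*(6 + K) - K) = 458*K/3 + (-K + b*(6 + K)) = 455*K/3 + b*(6 + K))
(439539 + Y(-1*(-7), 136))/(R - 268496) = (439539 + (6*136 + 455*(-1*(-7))/3 - 1*(-7)*136))/(22325 - 268496) = (439539 + (816 + (455/3)*7 + 7*136))/(-246171) = (439539 + (816 + 3185/3 + 952))*(-1/246171) = (439539 + 8489/3)*(-1/246171) = (1327106/3)*(-1/246171) = -1327106/738513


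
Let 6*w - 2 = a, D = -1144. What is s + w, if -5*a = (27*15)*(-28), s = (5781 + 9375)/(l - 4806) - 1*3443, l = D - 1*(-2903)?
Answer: -28059586/9141 ≈ -3069.6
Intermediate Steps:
l = 1759 (l = -1144 - 1*(-2903) = -1144 + 2903 = 1759)
s = -10505977/3047 (s = (5781 + 9375)/(1759 - 4806) - 1*3443 = 15156/(-3047) - 3443 = 15156*(-1/3047) - 3443 = -15156/3047 - 3443 = -10505977/3047 ≈ -3448.0)
a = 2268 (a = -27*15*(-28)/5 = -81*(-28) = -1/5*(-11340) = 2268)
w = 1135/3 (w = 1/3 + (1/6)*2268 = 1/3 + 378 = 1135/3 ≈ 378.33)
s + w = -10505977/3047 + 1135/3 = -28059586/9141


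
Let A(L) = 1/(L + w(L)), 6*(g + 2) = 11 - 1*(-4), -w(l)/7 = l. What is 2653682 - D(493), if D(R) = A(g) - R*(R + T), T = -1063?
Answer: 7118017/3 ≈ 2.3727e+6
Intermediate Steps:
w(l) = -7*l
g = ½ (g = -2 + (11 - 1*(-4))/6 = -2 + (11 + 4)/6 = -2 + (⅙)*15 = -2 + 5/2 = ½ ≈ 0.50000)
A(L) = -1/(6*L) (A(L) = 1/(L - 7*L) = 1/(-6*L) = -1/(6*L))
D(R) = -⅓ - R*(-1063 + R) (D(R) = -1/(6*½) - R*(R - 1063) = -⅙*2 - R*(-1063 + R) = -⅓ - R*(-1063 + R))
2653682 - D(493) = 2653682 - (-⅓ - 1*493² + 1063*493) = 2653682 - (-⅓ - 1*243049 + 524059) = 2653682 - (-⅓ - 243049 + 524059) = 2653682 - 1*843029/3 = 2653682 - 843029/3 = 7118017/3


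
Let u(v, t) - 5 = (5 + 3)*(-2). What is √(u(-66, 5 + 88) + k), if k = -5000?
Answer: I*√5011 ≈ 70.788*I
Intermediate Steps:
u(v, t) = -11 (u(v, t) = 5 + (5 + 3)*(-2) = 5 + 8*(-2) = 5 - 16 = -11)
√(u(-66, 5 + 88) + k) = √(-11 - 5000) = √(-5011) = I*√5011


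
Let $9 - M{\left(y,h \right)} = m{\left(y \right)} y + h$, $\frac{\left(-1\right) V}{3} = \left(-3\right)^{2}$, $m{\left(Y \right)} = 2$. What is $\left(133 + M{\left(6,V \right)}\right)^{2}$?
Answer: $24649$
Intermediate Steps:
$V = -27$ ($V = - 3 \left(-3\right)^{2} = \left(-3\right) 9 = -27$)
$M{\left(y,h \right)} = 9 - h - 2 y$ ($M{\left(y,h \right)} = 9 - \left(2 y + h\right) = 9 - \left(h + 2 y\right) = 9 - h - 2 y$)
$\left(133 + M{\left(6,V \right)}\right)^{2} = \left(133 - -24\right)^{2} = \left(133 + \left(9 + 27 - 12\right)\right)^{2} = \left(133 + 24\right)^{2} = 157^{2} = 24649$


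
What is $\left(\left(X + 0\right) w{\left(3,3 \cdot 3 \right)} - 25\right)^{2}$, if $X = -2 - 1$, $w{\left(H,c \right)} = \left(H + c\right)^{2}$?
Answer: $208849$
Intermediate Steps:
$X = -3$
$\left(\left(X + 0\right) w{\left(3,3 \cdot 3 \right)} - 25\right)^{2} = \left(\left(-3 + 0\right) \left(3 + 3 \cdot 3\right)^{2} - 25\right)^{2} = \left(- 3 \left(3 + 9\right)^{2} - 25\right)^{2} = \left(- 3 \cdot 12^{2} - 25\right)^{2} = \left(\left(-3\right) 144 - 25\right)^{2} = \left(-432 - 25\right)^{2} = \left(-457\right)^{2} = 208849$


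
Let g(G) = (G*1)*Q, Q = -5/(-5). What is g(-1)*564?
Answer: -564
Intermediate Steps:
Q = 1 (Q = -5*(-⅕) = 1)
g(G) = G (g(G) = (G*1)*1 = G*1 = G)
g(-1)*564 = -1*564 = -564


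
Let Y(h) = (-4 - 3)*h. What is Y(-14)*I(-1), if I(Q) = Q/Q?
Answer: 98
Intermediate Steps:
I(Q) = 1
Y(h) = -7*h
Y(-14)*I(-1) = -7*(-14)*1 = 98*1 = 98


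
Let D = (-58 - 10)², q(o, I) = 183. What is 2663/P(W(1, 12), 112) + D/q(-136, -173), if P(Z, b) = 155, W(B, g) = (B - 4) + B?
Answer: 1204049/28365 ≈ 42.448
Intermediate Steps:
W(B, g) = -4 + 2*B (W(B, g) = (-4 + B) + B = -4 + 2*B)
D = 4624 (D = (-68)² = 4624)
2663/P(W(1, 12), 112) + D/q(-136, -173) = 2663/155 + 4624/183 = 1204049/28365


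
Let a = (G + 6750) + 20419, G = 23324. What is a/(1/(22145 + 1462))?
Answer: 1191988251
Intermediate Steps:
a = 50493 (a = (23324 + 6750) + 20419 = 30074 + 20419 = 50493)
a/(1/(22145 + 1462)) = 50493/(1/(22145 + 1462)) = 50493/(1/23607) = 50493*23607 = 1191988251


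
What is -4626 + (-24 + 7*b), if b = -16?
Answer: -4762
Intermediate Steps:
-4626 + (-24 + 7*b) = -4626 + (-24 + 7*(-16)) = -4626 + (-24 - 112) = -4626 - 136 = -4762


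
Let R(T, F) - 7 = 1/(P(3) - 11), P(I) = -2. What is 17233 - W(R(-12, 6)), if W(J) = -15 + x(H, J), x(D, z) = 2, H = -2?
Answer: 17246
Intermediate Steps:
R(T, F) = 90/13 (R(T, F) = 7 + 1/(-2 - 11) = 7 + 1/(-13) = 7 - 1/13 = 90/13)
W(J) = -13 (W(J) = -15 + 2 = -13)
17233 - W(R(-12, 6)) = 17233 - 1*(-13) = 17233 + 13 = 17246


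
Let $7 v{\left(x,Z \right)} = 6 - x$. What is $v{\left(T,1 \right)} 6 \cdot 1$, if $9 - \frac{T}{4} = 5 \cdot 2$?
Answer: $\frac{60}{7} \approx 8.5714$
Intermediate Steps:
$T = -4$ ($T = 36 - 4 \cdot 5 \cdot 2 = 36 - 40 = -4$)
$v{\left(x,Z \right)} = \frac{6}{7} - \frac{x}{7}$ ($v{\left(x,Z \right)} = \frac{6 - x}{7} = \frac{6}{7} - \frac{x}{7}$)
$v{\left(T,1 \right)} 6 \cdot 1 = \left(\frac{6}{7} - - \frac{4}{7}\right) 6 \cdot 1 = \left(\frac{6}{7} + \frac{4}{7}\right) 6 \cdot 1 = \frac{10}{7} \cdot 6 \cdot 1 = \frac{60}{7} \cdot 1 = \frac{60}{7}$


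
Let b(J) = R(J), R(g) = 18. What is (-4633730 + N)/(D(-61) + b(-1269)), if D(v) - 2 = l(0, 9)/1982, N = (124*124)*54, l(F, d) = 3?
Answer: -7538390332/39643 ≈ -1.9016e+5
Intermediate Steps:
N = 830304 (N = 15376*54 = 830304)
b(J) = 18
D(v) = 3967/1982 (D(v) = 2 + 3/1982 = 3967/1982)
(-4633730 + N)/(D(-61) + b(-1269)) = (-4633730 + 830304)/(3967/1982 + 18) = -3803426/39643/1982 = -3803426*1982/39643 = -7538390332/39643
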